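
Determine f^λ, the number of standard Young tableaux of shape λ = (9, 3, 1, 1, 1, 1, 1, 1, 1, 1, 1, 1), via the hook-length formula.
# SYT of shape (9, 3, 1, 1, 1, 1, 1, 1, 1, 1, 1, 1) = 11490402

Hook-length formula: f^λ = n! / Π hook(c), product over all cells c of the Young diagram. For λ = (9, 3, 1, 1, 1, 1, 1, 1, 1, 1, 1, 1), n = 22 boxes. Hook lengths by row (left-to-right, top-to-bottom): [20, 9, 8, 6, 5, 4, 3, 2, 1]; [13, 2, 1]; [10]; [9]; [8]; [7]; [6]; [5]; [4]; [3]; [2]; [1]. Product of hooks = 97820835840000. So f^λ = 22! / 97820835840000 = 1124000727777607680000 / 97820835840000 = 11490402.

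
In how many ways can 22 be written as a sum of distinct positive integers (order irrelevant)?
q(22) = 89

A partition into distinct parts is a strictly decreasing sequence summing to n. The recurrence d(n, m) = d(n, m−1) + d(n−m, m−1) (use part m at most once) with q(n) = d(n, n) gives q(22) = 89. (Euler's theorem: # distinct-part partitions = # odd-part partitions.)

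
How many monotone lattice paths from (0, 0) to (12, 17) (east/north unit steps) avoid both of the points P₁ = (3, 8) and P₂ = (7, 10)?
Number of paths = 30431019

Inclusion–exclusion. Total paths: C(29, 12) = 51895935. Through P₁: C(11, 3)·C(18, 9) = 8022300. Through P₂: C(17, 7)·C(12, 5) = 15402816. Since P₁ is strictly southwest of P₂, a monotone path through both must visit P₁ then P₂; paths through both = C(11, 3)·C(6, 4)·C(12, 5) = 1960200. Avoid both = 51895935 − 8022300 − 15402816 + 1960200 = 30431019.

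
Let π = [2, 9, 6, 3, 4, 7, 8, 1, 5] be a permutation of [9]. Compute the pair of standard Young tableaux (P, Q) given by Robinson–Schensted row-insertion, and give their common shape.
P = [1, 3, 4, 5, 8] / [2, 7] / [6] / [9];  Q = [1, 2, 5, 6, 7] / [3, 9] / [4] / [8];  common shape = (5, 2, 1, 1)

Row-insert the values π_1, π_2, … into P one at a time, bumping the leftmost entry strictly greater than the inserted value down to the next row. The recording tableau Q records, in position (i, j), the step at which that cell was added to P.
  Insert 2 (step 1): P = [2];  Q = [1]
  Insert 9 (step 2): P = [2, 9];  Q = [1, 2]
  Insert 6 (step 3): P = [2, 6] / [9];  Q = [1, 2] / [3]
  Insert 3 (step 4): P = [2, 3] / [6] / [9];  Q = [1, 2] / [3] / [4]
  Insert 4 (step 5): P = [2, 3, 4] / [6] / [9];  Q = [1, 2, 5] / [3] / [4]
  Insert 7 (step 6): P = [2, 3, 4, 7] / [6] / [9];  Q = [1, 2, 5, 6] / [3] / [4]
  Insert 8 (step 7): P = [2, 3, 4, 7, 8] / [6] / [9];  Q = [1, 2, 5, 6, 7] / [3] / [4]
  Insert 1 (step 8): P = [1, 3, 4, 7, 8] / [2] / [6] / [9];  Q = [1, 2, 5, 6, 7] / [3] / [4] / [8]
  Insert 5 (step 9): P = [1, 3, 4, 5, 8] / [2, 7] / [6] / [9];  Q = [1, 2, 5, 6, 7] / [3, 9] / [4] / [8]
Final shape: (5, 2, 1, 1).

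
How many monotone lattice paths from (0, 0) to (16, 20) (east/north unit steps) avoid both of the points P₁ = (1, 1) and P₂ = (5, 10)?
Number of paths = 3041114802

Inclusion–exclusion. Total paths: C(36, 16) = 7307872110. Through P₁: C(2, 1)·C(34, 15) = 3711935040. Through P₂: C(15, 5)·C(21, 11) = 1059206148. Since P₁ is strictly southwest of P₂, a monotone path through both must visit P₁ then P₂; paths through both = C(2, 1)·C(13, 4)·C(21, 11) = 504383880. Avoid both = 7307872110 − 3711935040 − 1059206148 + 504383880 = 3041114802.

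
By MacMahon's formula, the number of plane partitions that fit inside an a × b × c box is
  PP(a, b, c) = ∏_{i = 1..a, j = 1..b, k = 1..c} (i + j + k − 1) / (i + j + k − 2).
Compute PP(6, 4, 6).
PP(6, 4, 6) = 1447482465

Evaluate the triple product over i = 1..6, j = 1..4, k = 1..6. The factors are (2/1) · (3/2) · (4/3) · (5/4) · (6/5) · (7/6) · (3/2) · (4/3) · … (144 factors total). The numerators and denominators telescope so the product is an integer; carrying out the multiplication exactly gives PP(6, 4, 6) = 1447482465.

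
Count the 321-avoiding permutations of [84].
C_84 = 270557451039395118028642463289168566420671280440

These 321-avoiding permutations are counted by the Catalan number C_n = (1/(n + 1)) · C(2n, n). For n = 84: C_84 = (1/85) · C(168, 84) = 22997383338348585032434609379579328145757058837400/85 = 270557451039395118028642463289168566420671280440.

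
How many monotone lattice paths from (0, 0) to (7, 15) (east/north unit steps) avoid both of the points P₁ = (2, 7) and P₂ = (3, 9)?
Number of paths = 100692

Inclusion–exclusion. Total paths: C(22, 7) = 170544. Through P₁: C(9, 2)·C(13, 5) = 46332. Through P₂: C(12, 3)·C(10, 4) = 46200. Since P₁ is strictly southwest of P₂, a monotone path through both must visit P₁ then P₂; paths through both = C(9, 2)·C(3, 1)·C(10, 4) = 22680. Avoid both = 170544 − 46332 − 46200 + 22680 = 100692.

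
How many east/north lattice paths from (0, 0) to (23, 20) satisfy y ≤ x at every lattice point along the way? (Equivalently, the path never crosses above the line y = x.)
Number of paths = 160094486370

By the reflection principle (André's argument), the number of monotone paths to (23, 20) with n ≤ m that never go above y = x is C(43, 23) − C(43, 24) = 960566918220 − 800472431850 = 160094486370.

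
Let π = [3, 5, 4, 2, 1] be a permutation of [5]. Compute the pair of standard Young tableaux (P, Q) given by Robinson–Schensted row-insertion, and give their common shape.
P = [1, 4] / [2] / [3] / [5];  Q = [1, 2] / [3] / [4] / [5];  common shape = (2, 1, 1, 1)

Row-insert the values π_1, π_2, … into P one at a time, bumping the leftmost entry strictly greater than the inserted value down to the next row. The recording tableau Q records, in position (i, j), the step at which that cell was added to P.
  Insert 3 (step 1): P = [3];  Q = [1]
  Insert 5 (step 2): P = [3, 5];  Q = [1, 2]
  Insert 4 (step 3): P = [3, 4] / [5];  Q = [1, 2] / [3]
  Insert 2 (step 4): P = [2, 4] / [3] / [5];  Q = [1, 2] / [3] / [4]
  Insert 1 (step 5): P = [1, 4] / [2] / [3] / [5];  Q = [1, 2] / [3] / [4] / [5]
Final shape: (2, 1, 1, 1).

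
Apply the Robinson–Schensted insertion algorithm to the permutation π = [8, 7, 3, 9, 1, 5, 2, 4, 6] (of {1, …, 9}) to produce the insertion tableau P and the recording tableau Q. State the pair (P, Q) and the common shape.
P = [1, 2, 4, 6] / [3, 5] / [7, 9] / [8];  Q = [1, 4, 8, 9] / [2, 6] / [3, 7] / [5];  common shape = (4, 2, 2, 1)

Row-insert the values π_1, π_2, … into P one at a time, bumping the leftmost entry strictly greater than the inserted value down to the next row. The recording tableau Q records, in position (i, j), the step at which that cell was added to P.
  Insert 8 (step 1): P = [8];  Q = [1]
  Insert 7 (step 2): P = [7] / [8];  Q = [1] / [2]
  Insert 3 (step 3): P = [3] / [7] / [8];  Q = [1] / [2] / [3]
  Insert 9 (step 4): P = [3, 9] / [7] / [8];  Q = [1, 4] / [2] / [3]
  Insert 1 (step 5): P = [1, 9] / [3] / [7] / [8];  Q = [1, 4] / [2] / [3] / [5]
  Insert 5 (step 6): P = [1, 5] / [3, 9] / [7] / [8];  Q = [1, 4] / [2, 6] / [3] / [5]
  Insert 2 (step 7): P = [1, 2] / [3, 5] / [7, 9] / [8];  Q = [1, 4] / [2, 6] / [3, 7] / [5]
  Insert 4 (step 8): P = [1, 2, 4] / [3, 5] / [7, 9] / [8];  Q = [1, 4, 8] / [2, 6] / [3, 7] / [5]
  Insert 6 (step 9): P = [1, 2, 4, 6] / [3, 5] / [7, 9] / [8];  Q = [1, 4, 8, 9] / [2, 6] / [3, 7] / [5]
Final shape: (4, 2, 2, 1).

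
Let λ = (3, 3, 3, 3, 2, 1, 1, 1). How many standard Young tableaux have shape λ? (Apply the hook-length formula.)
# SYT of shape (3, 3, 3, 3, 2, 1, 1, 1) = 272272

Hook-length formula: f^λ = n! / Π hook(c), product over all cells c of the Young diagram. For λ = (3, 3, 3, 3, 2, 1, 1, 1), n = 17 boxes. Hook lengths by row (left-to-right, top-to-bottom): [10, 6, 4]; [9, 5, 3]; [8, 4, 2]; [7, 3, 1]; [5, 1]; [3]; [2]; [1]. Product of hooks = 1306368000. So f^λ = 17! / 1306368000 = 355687428096000 / 1306368000 = 272272.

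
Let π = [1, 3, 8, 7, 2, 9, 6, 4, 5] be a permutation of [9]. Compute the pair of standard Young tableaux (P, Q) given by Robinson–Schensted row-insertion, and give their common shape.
P = [1, 2, 4, 5] / [3, 6, 9] / [7] / [8];  Q = [1, 2, 3, 6] / [4, 7, 9] / [5] / [8];  common shape = (4, 3, 1, 1)

Row-insert the values π_1, π_2, … into P one at a time, bumping the leftmost entry strictly greater than the inserted value down to the next row. The recording tableau Q records, in position (i, j), the step at which that cell was added to P.
  Insert 1 (step 1): P = [1];  Q = [1]
  Insert 3 (step 2): P = [1, 3];  Q = [1, 2]
  Insert 8 (step 3): P = [1, 3, 8];  Q = [1, 2, 3]
  Insert 7 (step 4): P = [1, 3, 7] / [8];  Q = [1, 2, 3] / [4]
  Insert 2 (step 5): P = [1, 2, 7] / [3] / [8];  Q = [1, 2, 3] / [4] / [5]
  Insert 9 (step 6): P = [1, 2, 7, 9] / [3] / [8];  Q = [1, 2, 3, 6] / [4] / [5]
  Insert 6 (step 7): P = [1, 2, 6, 9] / [3, 7] / [8];  Q = [1, 2, 3, 6] / [4, 7] / [5]
  Insert 4 (step 8): P = [1, 2, 4, 9] / [3, 6] / [7] / [8];  Q = [1, 2, 3, 6] / [4, 7] / [5] / [8]
  Insert 5 (step 9): P = [1, 2, 4, 5] / [3, 6, 9] / [7] / [8];  Q = [1, 2, 3, 6] / [4, 7, 9] / [5] / [8]
Final shape: (4, 3, 1, 1).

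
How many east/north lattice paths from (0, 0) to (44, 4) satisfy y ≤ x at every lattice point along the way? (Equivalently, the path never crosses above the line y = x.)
Number of paths = 177284

By the reflection principle (André's argument), the number of monotone paths to (44, 4) with n ≤ m that never go above y = x is C(48, 44) − C(48, 45) = 194580 − 17296 = 177284.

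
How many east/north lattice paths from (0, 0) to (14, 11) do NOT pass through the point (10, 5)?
Number of paths = 3826770

Total paths from (0, 0) to (14, 11): C(25, 14) = 4457400. Paths through (10, 5): (paths (0, 0) → (10, 5)) × (paths (10, 5) → (14, 11)) = C(15, 10) · C(10, 4) = 3003 · 210 = 630630. Avoidance count = 4457400 − 630630 = 3826770.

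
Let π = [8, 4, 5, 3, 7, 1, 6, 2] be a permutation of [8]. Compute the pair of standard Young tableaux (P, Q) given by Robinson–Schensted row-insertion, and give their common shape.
P = [1, 2, 6] / [3, 5] / [4, 7] / [8];  Q = [1, 3, 5] / [2, 7] / [4, 8] / [6];  common shape = (3, 2, 2, 1)

Row-insert the values π_1, π_2, … into P one at a time, bumping the leftmost entry strictly greater than the inserted value down to the next row. The recording tableau Q records, in position (i, j), the step at which that cell was added to P.
  Insert 8 (step 1): P = [8];  Q = [1]
  Insert 4 (step 2): P = [4] / [8];  Q = [1] / [2]
  Insert 5 (step 3): P = [4, 5] / [8];  Q = [1, 3] / [2]
  Insert 3 (step 4): P = [3, 5] / [4] / [8];  Q = [1, 3] / [2] / [4]
  Insert 7 (step 5): P = [3, 5, 7] / [4] / [8];  Q = [1, 3, 5] / [2] / [4]
  Insert 1 (step 6): P = [1, 5, 7] / [3] / [4] / [8];  Q = [1, 3, 5] / [2] / [4] / [6]
  Insert 6 (step 7): P = [1, 5, 6] / [3, 7] / [4] / [8];  Q = [1, 3, 5] / [2, 7] / [4] / [6]
  Insert 2 (step 8): P = [1, 2, 6] / [3, 5] / [4, 7] / [8];  Q = [1, 3, 5] / [2, 7] / [4, 8] / [6]
Final shape: (3, 2, 2, 1).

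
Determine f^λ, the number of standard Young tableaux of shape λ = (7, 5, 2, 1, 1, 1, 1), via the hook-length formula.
# SYT of shape (7, 5, 2, 1, 1, 1, 1) = 5937624

Hook-length formula: f^λ = n! / Π hook(c), product over all cells c of the Young diagram. For λ = (7, 5, 2, 1, 1, 1, 1), n = 18 boxes. Hook lengths by row (left-to-right, top-to-bottom): [13, 8, 6, 5, 4, 2, 1]; [10, 5, 3, 2, 1]; [6, 1]; [4]; [3]; [2]; [1]. Product of hooks = 1078272000. So f^λ = 18! / 1078272000 = 6402373705728000 / 1078272000 = 5937624.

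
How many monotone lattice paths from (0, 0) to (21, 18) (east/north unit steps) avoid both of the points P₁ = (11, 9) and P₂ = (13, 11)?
Number of paths = 37265584070

Inclusion–exclusion. Total paths: C(39, 21) = 62359143990. Through P₁: C(20, 11)·C(19, 10) = 15515808880. Through P₂: C(24, 13)·C(15, 8) = 16062686640. Since P₁ is strictly southwest of P₂, a monotone path through both must visit P₁ then P₂; paths through both = C(20, 11)·C(4, 2)·C(15, 8) = 6484935600. Avoid both = 62359143990 − 15515808880 − 16062686640 + 6484935600 = 37265584070.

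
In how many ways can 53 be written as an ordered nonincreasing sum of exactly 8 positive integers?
p(53, 8 parts) = 17674

Partitions of n into exactly k parts are in bijection with partitions of n − k into at most k parts (subtract 1 from each part). So p(53, exactly 8) = p(45, parts ≤ 8). Computing via the recurrence p(m, j) = p(m, j−1) + p(m−j, j) gives 17674.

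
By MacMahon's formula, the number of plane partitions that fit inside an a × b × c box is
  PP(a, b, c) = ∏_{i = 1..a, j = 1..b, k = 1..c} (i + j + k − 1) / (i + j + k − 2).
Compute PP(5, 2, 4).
PP(5, 2, 4) = 5292

Evaluate the triple product over i = 1..5, j = 1..2, k = 1..4. The factors are (2/1) · (3/2) · (4/3) · (5/4) · (3/2) · (4/3) · (5/4) · (6/5) · … (40 factors total). The numerators and denominators telescope so the product is an integer; carrying out the multiplication exactly gives PP(5, 2, 4) = 5292.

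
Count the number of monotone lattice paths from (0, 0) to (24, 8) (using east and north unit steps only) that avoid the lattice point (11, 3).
Number of paths = 7399548

Total paths from (0, 0) to (24, 8): C(32, 24) = 10518300. Paths through (11, 3): (paths (0, 0) → (11, 3)) × (paths (11, 3) → (24, 8)) = C(14, 11) · C(18, 13) = 364 · 8568 = 3118752. Avoidance count = 10518300 − 3118752 = 7399548.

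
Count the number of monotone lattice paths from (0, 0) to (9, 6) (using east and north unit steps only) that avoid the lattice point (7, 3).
Number of paths = 3805

Total paths from (0, 0) to (9, 6): C(15, 9) = 5005. Paths through (7, 3): (paths (0, 0) → (7, 3)) × (paths (7, 3) → (9, 6)) = C(10, 7) · C(5, 2) = 120 · 10 = 1200. Avoidance count = 5005 − 1200 = 3805.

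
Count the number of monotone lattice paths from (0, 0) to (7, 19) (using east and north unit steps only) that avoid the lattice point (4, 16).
Number of paths = 560900

Total paths from (0, 0) to (7, 19): C(26, 7) = 657800. Paths through (4, 16): (paths (0, 0) → (4, 16)) × (paths (4, 16) → (7, 19)) = C(20, 4) · C(6, 3) = 4845 · 20 = 96900. Avoidance count = 657800 − 96900 = 560900.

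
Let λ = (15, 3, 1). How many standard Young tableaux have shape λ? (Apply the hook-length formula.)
# SYT of shape (15, 3, 1) = 8892

Hook-length formula: f^λ = n! / Π hook(c), product over all cells c of the Young diagram. For λ = (15, 3, 1), n = 19 boxes. Hook lengths by row (left-to-right, top-to-bottom): [17, 15, 14, 12, 11, 10, 9, 8, 7, 6, 5, 4, 3, 2, 1]; [4, 2, 1]; [1]. Product of hooks = 13680285696000. So f^λ = 19! / 13680285696000 = 121645100408832000 / 13680285696000 = 8892.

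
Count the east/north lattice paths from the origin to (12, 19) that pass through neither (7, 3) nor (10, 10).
Number of paths = 129309065

Inclusion–exclusion. Total paths: C(31, 12) = 141120525. Through P₁: C(10, 7)·C(21, 5) = 2441880. Through P₂: C(20, 10)·C(11, 2) = 10161580. Since P₁ is strictly southwest of P₂, a monotone path through both must visit P₁ then P₂; paths through both = C(10, 7)·C(10, 3)·C(11, 2) = 792000. Avoid both = 141120525 − 2441880 − 10161580 + 792000 = 129309065.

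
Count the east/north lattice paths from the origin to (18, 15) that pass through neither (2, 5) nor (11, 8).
Number of paths = 682070301

Inclusion–exclusion. Total paths: C(33, 18) = 1037158320. Through P₁: C(7, 2)·C(26, 16) = 111546435. Through P₂: C(19, 11)·C(14, 7) = 259397424. Since P₁ is strictly southwest of P₂, a monotone path through both must visit P₁ then P₂; paths through both = C(7, 2)·C(12, 9)·C(14, 7) = 15855840. Avoid both = 1037158320 − 111546435 − 259397424 + 15855840 = 682070301.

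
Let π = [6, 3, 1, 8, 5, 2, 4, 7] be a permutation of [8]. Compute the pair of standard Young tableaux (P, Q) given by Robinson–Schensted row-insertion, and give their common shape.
P = [1, 2, 4, 7] / [3, 5] / [6, 8];  Q = [1, 4, 7, 8] / [2, 5] / [3, 6];  common shape = (4, 2, 2)

Row-insert the values π_1, π_2, … into P one at a time, bumping the leftmost entry strictly greater than the inserted value down to the next row. The recording tableau Q records, in position (i, j), the step at which that cell was added to P.
  Insert 6 (step 1): P = [6];  Q = [1]
  Insert 3 (step 2): P = [3] / [6];  Q = [1] / [2]
  Insert 1 (step 3): P = [1] / [3] / [6];  Q = [1] / [2] / [3]
  Insert 8 (step 4): P = [1, 8] / [3] / [6];  Q = [1, 4] / [2] / [3]
  Insert 5 (step 5): P = [1, 5] / [3, 8] / [6];  Q = [1, 4] / [2, 5] / [3]
  Insert 2 (step 6): P = [1, 2] / [3, 5] / [6, 8];  Q = [1, 4] / [2, 5] / [3, 6]
  Insert 4 (step 7): P = [1, 2, 4] / [3, 5] / [6, 8];  Q = [1, 4, 7] / [2, 5] / [3, 6]
  Insert 7 (step 8): P = [1, 2, 4, 7] / [3, 5] / [6, 8];  Q = [1, 4, 7, 8] / [2, 5] / [3, 6]
Final shape: (4, 2, 2).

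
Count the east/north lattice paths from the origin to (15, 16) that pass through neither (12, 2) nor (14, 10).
Number of paths = 286778188

Inclusion–exclusion. Total paths: C(31, 15) = 300540195. Through P₁: C(14, 12)·C(17, 3) = 61880. Through P₂: C(24, 14)·C(7, 1) = 13728792. Since P₁ is strictly southwest of P₂, a monotone path through both must visit P₁ then P₂; paths through both = C(14, 12)·C(10, 2)·C(7, 1) = 28665. Avoid both = 300540195 − 61880 − 13728792 + 28665 = 286778188.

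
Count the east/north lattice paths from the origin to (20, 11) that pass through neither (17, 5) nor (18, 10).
Number of paths = 43564941

Inclusion–exclusion. Total paths: C(31, 20) = 84672315. Through P₁: C(22, 17)·C(9, 3) = 2212056. Through P₂: C(28, 18)·C(3, 2) = 39369330. Since P₁ is strictly southwest of P₂, a monotone path through both must visit P₁ then P₂; paths through both = C(22, 17)·C(6, 1)·C(3, 2) = 474012. Avoid both = 84672315 − 2212056 − 39369330 + 474012 = 43564941.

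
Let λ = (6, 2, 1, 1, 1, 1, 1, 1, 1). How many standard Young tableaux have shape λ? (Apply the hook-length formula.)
# SYT of shape (6, 2, 1, 1, 1, 1, 1, 1, 1) = 14300

Hook-length formula: f^λ = n! / Π hook(c), product over all cells c of the Young diagram. For λ = (6, 2, 1, 1, 1, 1, 1, 1, 1), n = 15 boxes. Hook lengths by row (left-to-right, top-to-bottom): [14, 6, 4, 3, 2, 1]; [9, 1]; [7]; [6]; [5]; [4]; [3]; [2]; [1]. Product of hooks = 91445760. So f^λ = 15! / 91445760 = 1307674368000 / 91445760 = 14300.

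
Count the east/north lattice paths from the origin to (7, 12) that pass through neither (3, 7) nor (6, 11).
Number of paths = 18916

Inclusion–exclusion. Total paths: C(19, 7) = 50388. Through P₁: C(10, 3)·C(9, 4) = 15120. Through P₂: C(17, 6)·C(2, 1) = 24752. Since P₁ is strictly southwest of P₂, a monotone path through both must visit P₁ then P₂; paths through both = C(10, 3)·C(7, 3)·C(2, 1) = 8400. Avoid both = 50388 − 15120 − 24752 + 8400 = 18916.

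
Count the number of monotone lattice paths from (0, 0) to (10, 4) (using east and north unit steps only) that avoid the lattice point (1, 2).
Number of paths = 836

Total paths from (0, 0) to (10, 4): C(14, 10) = 1001. Paths through (1, 2): (paths (0, 0) → (1, 2)) × (paths (1, 2) → (10, 4)) = C(3, 1) · C(11, 9) = 3 · 55 = 165. Avoidance count = 1001 − 165 = 836.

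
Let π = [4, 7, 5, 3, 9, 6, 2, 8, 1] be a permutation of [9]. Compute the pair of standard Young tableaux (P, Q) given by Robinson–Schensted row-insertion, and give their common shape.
P = [1, 5, 6, 8] / [2, 9] / [3] / [4] / [7];  Q = [1, 2, 5, 8] / [3, 6] / [4] / [7] / [9];  common shape = (4, 2, 1, 1, 1)

Row-insert the values π_1, π_2, … into P one at a time, bumping the leftmost entry strictly greater than the inserted value down to the next row. The recording tableau Q records, in position (i, j), the step at which that cell was added to P.
  Insert 4 (step 1): P = [4];  Q = [1]
  Insert 7 (step 2): P = [4, 7];  Q = [1, 2]
  Insert 5 (step 3): P = [4, 5] / [7];  Q = [1, 2] / [3]
  Insert 3 (step 4): P = [3, 5] / [4] / [7];  Q = [1, 2] / [3] / [4]
  Insert 9 (step 5): P = [3, 5, 9] / [4] / [7];  Q = [1, 2, 5] / [3] / [4]
  Insert 6 (step 6): P = [3, 5, 6] / [4, 9] / [7];  Q = [1, 2, 5] / [3, 6] / [4]
  Insert 2 (step 7): P = [2, 5, 6] / [3, 9] / [4] / [7];  Q = [1, 2, 5] / [3, 6] / [4] / [7]
  Insert 8 (step 8): P = [2, 5, 6, 8] / [3, 9] / [4] / [7];  Q = [1, 2, 5, 8] / [3, 6] / [4] / [7]
  Insert 1 (step 9): P = [1, 5, 6, 8] / [2, 9] / [3] / [4] / [7];  Q = [1, 2, 5, 8] / [3, 6] / [4] / [7] / [9]
Final shape: (4, 2, 1, 1, 1).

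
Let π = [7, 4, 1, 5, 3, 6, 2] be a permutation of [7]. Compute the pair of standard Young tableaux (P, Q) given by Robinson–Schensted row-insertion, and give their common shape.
P = [1, 2, 6] / [3, 5] / [4] / [7];  Q = [1, 4, 6] / [2, 5] / [3] / [7];  common shape = (3, 2, 1, 1)

Row-insert the values π_1, π_2, … into P one at a time, bumping the leftmost entry strictly greater than the inserted value down to the next row. The recording tableau Q records, in position (i, j), the step at which that cell was added to P.
  Insert 7 (step 1): P = [7];  Q = [1]
  Insert 4 (step 2): P = [4] / [7];  Q = [1] / [2]
  Insert 1 (step 3): P = [1] / [4] / [7];  Q = [1] / [2] / [3]
  Insert 5 (step 4): P = [1, 5] / [4] / [7];  Q = [1, 4] / [2] / [3]
  Insert 3 (step 5): P = [1, 3] / [4, 5] / [7];  Q = [1, 4] / [2, 5] / [3]
  Insert 6 (step 6): P = [1, 3, 6] / [4, 5] / [7];  Q = [1, 4, 6] / [2, 5] / [3]
  Insert 2 (step 7): P = [1, 2, 6] / [3, 5] / [4] / [7];  Q = [1, 4, 6] / [2, 5] / [3] / [7]
Final shape: (3, 2, 1, 1).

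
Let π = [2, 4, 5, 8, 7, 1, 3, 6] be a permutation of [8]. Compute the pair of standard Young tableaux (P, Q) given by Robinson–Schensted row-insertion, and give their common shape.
P = [1, 3, 5, 6] / [2, 4, 7] / [8];  Q = [1, 2, 3, 4] / [5, 7, 8] / [6];  common shape = (4, 3, 1)

Row-insert the values π_1, π_2, … into P one at a time, bumping the leftmost entry strictly greater than the inserted value down to the next row. The recording tableau Q records, in position (i, j), the step at which that cell was added to P.
  Insert 2 (step 1): P = [2];  Q = [1]
  Insert 4 (step 2): P = [2, 4];  Q = [1, 2]
  Insert 5 (step 3): P = [2, 4, 5];  Q = [1, 2, 3]
  Insert 8 (step 4): P = [2, 4, 5, 8];  Q = [1, 2, 3, 4]
  Insert 7 (step 5): P = [2, 4, 5, 7] / [8];  Q = [1, 2, 3, 4] / [5]
  Insert 1 (step 6): P = [1, 4, 5, 7] / [2] / [8];  Q = [1, 2, 3, 4] / [5] / [6]
  Insert 3 (step 7): P = [1, 3, 5, 7] / [2, 4] / [8];  Q = [1, 2, 3, 4] / [5, 7] / [6]
  Insert 6 (step 8): P = [1, 3, 5, 6] / [2, 4, 7] / [8];  Q = [1, 2, 3, 4] / [5, 7, 8] / [6]
Final shape: (4, 3, 1).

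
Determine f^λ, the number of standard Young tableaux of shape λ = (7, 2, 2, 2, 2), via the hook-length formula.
# SYT of shape (7, 2, 2, 2, 2) = 34398

Hook-length formula: f^λ = n! / Π hook(c), product over all cells c of the Young diagram. For λ = (7, 2, 2, 2, 2), n = 15 boxes. Hook lengths by row (left-to-right, top-to-bottom): [11, 10, 5, 4, 3, 2, 1]; [5, 4]; [4, 3]; [3, 2]; [2, 1]. Product of hooks = 38016000. So f^λ = 15! / 38016000 = 1307674368000 / 38016000 = 34398.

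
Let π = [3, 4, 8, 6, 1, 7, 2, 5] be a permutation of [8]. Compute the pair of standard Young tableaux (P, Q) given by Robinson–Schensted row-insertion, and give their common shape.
P = [1, 2, 5, 7] / [3, 4, 6] / [8];  Q = [1, 2, 3, 6] / [4, 7, 8] / [5];  common shape = (4, 3, 1)

Row-insert the values π_1, π_2, … into P one at a time, bumping the leftmost entry strictly greater than the inserted value down to the next row. The recording tableau Q records, in position (i, j), the step at which that cell was added to P.
  Insert 3 (step 1): P = [3];  Q = [1]
  Insert 4 (step 2): P = [3, 4];  Q = [1, 2]
  Insert 8 (step 3): P = [3, 4, 8];  Q = [1, 2, 3]
  Insert 6 (step 4): P = [3, 4, 6] / [8];  Q = [1, 2, 3] / [4]
  Insert 1 (step 5): P = [1, 4, 6] / [3] / [8];  Q = [1, 2, 3] / [4] / [5]
  Insert 7 (step 6): P = [1, 4, 6, 7] / [3] / [8];  Q = [1, 2, 3, 6] / [4] / [5]
  Insert 2 (step 7): P = [1, 2, 6, 7] / [3, 4] / [8];  Q = [1, 2, 3, 6] / [4, 7] / [5]
  Insert 5 (step 8): P = [1, 2, 5, 7] / [3, 4, 6] / [8];  Q = [1, 2, 3, 6] / [4, 7, 8] / [5]
Final shape: (4, 3, 1).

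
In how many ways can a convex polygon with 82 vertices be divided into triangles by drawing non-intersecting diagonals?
C_80 = 1136359577947336271931632877004667456667613940

These polygon triangulations are counted by the Catalan number C_n = (1/(n + 1)) · C(2n, n). For n = 80: C_80 = (1/81) · C(160, 80) = 92045125813734238026462263037378063990076729140/81 = 1136359577947336271931632877004667456667613940.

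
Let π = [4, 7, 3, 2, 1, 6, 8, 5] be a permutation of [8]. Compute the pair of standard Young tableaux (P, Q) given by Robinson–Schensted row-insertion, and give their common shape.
P = [1, 5, 8] / [2, 6] / [3, 7] / [4];  Q = [1, 2, 7] / [3, 6] / [4, 8] / [5];  common shape = (3, 2, 2, 1)

Row-insert the values π_1, π_2, … into P one at a time, bumping the leftmost entry strictly greater than the inserted value down to the next row. The recording tableau Q records, in position (i, j), the step at which that cell was added to P.
  Insert 4 (step 1): P = [4];  Q = [1]
  Insert 7 (step 2): P = [4, 7];  Q = [1, 2]
  Insert 3 (step 3): P = [3, 7] / [4];  Q = [1, 2] / [3]
  Insert 2 (step 4): P = [2, 7] / [3] / [4];  Q = [1, 2] / [3] / [4]
  Insert 1 (step 5): P = [1, 7] / [2] / [3] / [4];  Q = [1, 2] / [3] / [4] / [5]
  Insert 6 (step 6): P = [1, 6] / [2, 7] / [3] / [4];  Q = [1, 2] / [3, 6] / [4] / [5]
  Insert 8 (step 7): P = [1, 6, 8] / [2, 7] / [3] / [4];  Q = [1, 2, 7] / [3, 6] / [4] / [5]
  Insert 5 (step 8): P = [1, 5, 8] / [2, 6] / [3, 7] / [4];  Q = [1, 2, 7] / [3, 6] / [4, 8] / [5]
Final shape: (3, 2, 2, 1).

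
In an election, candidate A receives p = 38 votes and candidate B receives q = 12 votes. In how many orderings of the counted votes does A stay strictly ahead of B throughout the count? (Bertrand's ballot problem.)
Strict-lead orderings = 63127818572

Total orderings of the 50 votes with 38 for A: C(50, 38) = 121399651100. By the Bertrand ballot formula (Cycle Lemma / reflection principle), the number of orderings in which A is strictly ahead of B throughout is (p − q)/(p + q) · C(p + q, p) = (38 − 12)/(38 + 12) · 121399651100 = 63127818572.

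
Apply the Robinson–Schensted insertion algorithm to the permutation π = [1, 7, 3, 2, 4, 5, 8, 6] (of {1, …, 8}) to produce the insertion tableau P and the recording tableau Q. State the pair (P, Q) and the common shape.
P = [1, 2, 4, 5, 6] / [3, 8] / [7];  Q = [1, 2, 5, 6, 7] / [3, 8] / [4];  common shape = (5, 2, 1)

Row-insert the values π_1, π_2, … into P one at a time, bumping the leftmost entry strictly greater than the inserted value down to the next row. The recording tableau Q records, in position (i, j), the step at which that cell was added to P.
  Insert 1 (step 1): P = [1];  Q = [1]
  Insert 7 (step 2): P = [1, 7];  Q = [1, 2]
  Insert 3 (step 3): P = [1, 3] / [7];  Q = [1, 2] / [3]
  Insert 2 (step 4): P = [1, 2] / [3] / [7];  Q = [1, 2] / [3] / [4]
  Insert 4 (step 5): P = [1, 2, 4] / [3] / [7];  Q = [1, 2, 5] / [3] / [4]
  Insert 5 (step 6): P = [1, 2, 4, 5] / [3] / [7];  Q = [1, 2, 5, 6] / [3] / [4]
  Insert 8 (step 7): P = [1, 2, 4, 5, 8] / [3] / [7];  Q = [1, 2, 5, 6, 7] / [3] / [4]
  Insert 6 (step 8): P = [1, 2, 4, 5, 6] / [3, 8] / [7];  Q = [1, 2, 5, 6, 7] / [3, 8] / [4]
Final shape: (5, 2, 1).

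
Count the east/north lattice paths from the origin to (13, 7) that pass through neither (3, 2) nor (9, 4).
Number of paths = 32265

Inclusion–exclusion. Total paths: C(20, 13) = 77520. Through P₁: C(5, 3)·C(15, 10) = 30030. Through P₂: C(13, 9)·C(7, 4) = 25025. Since P₁ is strictly southwest of P₂, a monotone path through both must visit P₁ then P₂; paths through both = C(5, 3)·C(8, 6)·C(7, 4) = 9800. Avoid both = 77520 − 30030 − 25025 + 9800 = 32265.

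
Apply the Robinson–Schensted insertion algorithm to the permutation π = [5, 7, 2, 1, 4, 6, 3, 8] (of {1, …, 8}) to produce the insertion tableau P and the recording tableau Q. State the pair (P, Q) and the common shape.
P = [1, 3, 6, 8] / [2, 4] / [5, 7];  Q = [1, 2, 6, 8] / [3, 5] / [4, 7];  common shape = (4, 2, 2)

Row-insert the values π_1, π_2, … into P one at a time, bumping the leftmost entry strictly greater than the inserted value down to the next row. The recording tableau Q records, in position (i, j), the step at which that cell was added to P.
  Insert 5 (step 1): P = [5];  Q = [1]
  Insert 7 (step 2): P = [5, 7];  Q = [1, 2]
  Insert 2 (step 3): P = [2, 7] / [5];  Q = [1, 2] / [3]
  Insert 1 (step 4): P = [1, 7] / [2] / [5];  Q = [1, 2] / [3] / [4]
  Insert 4 (step 5): P = [1, 4] / [2, 7] / [5];  Q = [1, 2] / [3, 5] / [4]
  Insert 6 (step 6): P = [1, 4, 6] / [2, 7] / [5];  Q = [1, 2, 6] / [3, 5] / [4]
  Insert 3 (step 7): P = [1, 3, 6] / [2, 4] / [5, 7];  Q = [1, 2, 6] / [3, 5] / [4, 7]
  Insert 8 (step 8): P = [1, 3, 6, 8] / [2, 4] / [5, 7];  Q = [1, 2, 6, 8] / [3, 5] / [4, 7]
Final shape: (4, 2, 2).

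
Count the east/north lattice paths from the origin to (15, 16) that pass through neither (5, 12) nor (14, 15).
Number of paths = 141951207

Inclusion–exclusion. Total paths: C(31, 15) = 300540195. Through P₁: C(17, 5)·C(14, 10) = 6194188. Through P₂: C(29, 14)·C(2, 1) = 155117520. Since P₁ is strictly southwest of P₂, a monotone path through both must visit P₁ then P₂; paths through both = C(17, 5)·C(12, 9)·C(2, 1) = 2722720. Avoid both = 300540195 − 6194188 − 155117520 + 2722720 = 141951207.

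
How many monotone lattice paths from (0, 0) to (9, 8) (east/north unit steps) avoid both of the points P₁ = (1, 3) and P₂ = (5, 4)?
Number of paths = 11742

Inclusion–exclusion. Total paths: C(17, 9) = 24310. Through P₁: C(4, 1)·C(13, 8) = 5148. Through P₂: C(9, 5)·C(8, 4) = 8820. Since P₁ is strictly southwest of P₂, a monotone path through both must visit P₁ then P₂; paths through both = C(4, 1)·C(5, 4)·C(8, 4) = 1400. Avoid both = 24310 − 5148 − 8820 + 1400 = 11742.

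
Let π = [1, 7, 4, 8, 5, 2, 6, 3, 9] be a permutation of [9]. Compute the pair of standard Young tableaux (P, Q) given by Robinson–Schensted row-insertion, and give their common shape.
P = [1, 2, 3, 6, 9] / [4, 5] / [7, 8];  Q = [1, 2, 4, 7, 9] / [3, 5] / [6, 8];  common shape = (5, 2, 2)

Row-insert the values π_1, π_2, … into P one at a time, bumping the leftmost entry strictly greater than the inserted value down to the next row. The recording tableau Q records, in position (i, j), the step at which that cell was added to P.
  Insert 1 (step 1): P = [1];  Q = [1]
  Insert 7 (step 2): P = [1, 7];  Q = [1, 2]
  Insert 4 (step 3): P = [1, 4] / [7];  Q = [1, 2] / [3]
  Insert 8 (step 4): P = [1, 4, 8] / [7];  Q = [1, 2, 4] / [3]
  Insert 5 (step 5): P = [1, 4, 5] / [7, 8];  Q = [1, 2, 4] / [3, 5]
  Insert 2 (step 6): P = [1, 2, 5] / [4, 8] / [7];  Q = [1, 2, 4] / [3, 5] / [6]
  Insert 6 (step 7): P = [1, 2, 5, 6] / [4, 8] / [7];  Q = [1, 2, 4, 7] / [3, 5] / [6]
  Insert 3 (step 8): P = [1, 2, 3, 6] / [4, 5] / [7, 8];  Q = [1, 2, 4, 7] / [3, 5] / [6, 8]
  Insert 9 (step 9): P = [1, 2, 3, 6, 9] / [4, 5] / [7, 8];  Q = [1, 2, 4, 7, 9] / [3, 5] / [6, 8]
Final shape: (5, 2, 2).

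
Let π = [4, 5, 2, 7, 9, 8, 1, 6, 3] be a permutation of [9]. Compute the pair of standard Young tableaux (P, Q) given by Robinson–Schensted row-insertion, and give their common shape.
P = [1, 3, 6, 8] / [2, 5] / [4, 7] / [9];  Q = [1, 2, 4, 5] / [3, 6] / [7, 8] / [9];  common shape = (4, 2, 2, 1)

Row-insert the values π_1, π_2, … into P one at a time, bumping the leftmost entry strictly greater than the inserted value down to the next row. The recording tableau Q records, in position (i, j), the step at which that cell was added to P.
  Insert 4 (step 1): P = [4];  Q = [1]
  Insert 5 (step 2): P = [4, 5];  Q = [1, 2]
  Insert 2 (step 3): P = [2, 5] / [4];  Q = [1, 2] / [3]
  Insert 7 (step 4): P = [2, 5, 7] / [4];  Q = [1, 2, 4] / [3]
  Insert 9 (step 5): P = [2, 5, 7, 9] / [4];  Q = [1, 2, 4, 5] / [3]
  Insert 8 (step 6): P = [2, 5, 7, 8] / [4, 9];  Q = [1, 2, 4, 5] / [3, 6]
  Insert 1 (step 7): P = [1, 5, 7, 8] / [2, 9] / [4];  Q = [1, 2, 4, 5] / [3, 6] / [7]
  Insert 6 (step 8): P = [1, 5, 6, 8] / [2, 7] / [4, 9];  Q = [1, 2, 4, 5] / [3, 6] / [7, 8]
  Insert 3 (step 9): P = [1, 3, 6, 8] / [2, 5] / [4, 7] / [9];  Q = [1, 2, 4, 5] / [3, 6] / [7, 8] / [9]
Final shape: (4, 2, 2, 1).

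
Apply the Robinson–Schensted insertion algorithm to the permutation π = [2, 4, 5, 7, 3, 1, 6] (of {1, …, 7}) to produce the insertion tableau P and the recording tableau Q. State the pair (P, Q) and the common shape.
P = [1, 3, 5, 6] / [2, 7] / [4];  Q = [1, 2, 3, 4] / [5, 7] / [6];  common shape = (4, 2, 1)

Row-insert the values π_1, π_2, … into P one at a time, bumping the leftmost entry strictly greater than the inserted value down to the next row. The recording tableau Q records, in position (i, j), the step at which that cell was added to P.
  Insert 2 (step 1): P = [2];  Q = [1]
  Insert 4 (step 2): P = [2, 4];  Q = [1, 2]
  Insert 5 (step 3): P = [2, 4, 5];  Q = [1, 2, 3]
  Insert 7 (step 4): P = [2, 4, 5, 7];  Q = [1, 2, 3, 4]
  Insert 3 (step 5): P = [2, 3, 5, 7] / [4];  Q = [1, 2, 3, 4] / [5]
  Insert 1 (step 6): P = [1, 3, 5, 7] / [2] / [4];  Q = [1, 2, 3, 4] / [5] / [6]
  Insert 6 (step 7): P = [1, 3, 5, 6] / [2, 7] / [4];  Q = [1, 2, 3, 4] / [5, 7] / [6]
Final shape: (4, 2, 1).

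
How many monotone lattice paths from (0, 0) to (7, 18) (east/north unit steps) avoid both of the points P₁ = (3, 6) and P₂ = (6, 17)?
Number of paths = 187078

Inclusion–exclusion. Total paths: C(25, 7) = 480700. Through P₁: C(9, 3)·C(16, 4) = 152880. Through P₂: C(23, 6)·C(2, 1) = 201894. Since P₁ is strictly southwest of P₂, a monotone path through both must visit P₁ then P₂; paths through both = C(9, 3)·C(14, 3)·C(2, 1) = 61152. Avoid both = 480700 − 152880 − 201894 + 61152 = 187078.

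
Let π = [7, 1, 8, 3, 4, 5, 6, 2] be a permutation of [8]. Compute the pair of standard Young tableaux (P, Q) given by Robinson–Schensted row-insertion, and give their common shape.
P = [1, 2, 4, 5, 6] / [3, 8] / [7];  Q = [1, 3, 5, 6, 7] / [2, 4] / [8];  common shape = (5, 2, 1)

Row-insert the values π_1, π_2, … into P one at a time, bumping the leftmost entry strictly greater than the inserted value down to the next row. The recording tableau Q records, in position (i, j), the step at which that cell was added to P.
  Insert 7 (step 1): P = [7];  Q = [1]
  Insert 1 (step 2): P = [1] / [7];  Q = [1] / [2]
  Insert 8 (step 3): P = [1, 8] / [7];  Q = [1, 3] / [2]
  Insert 3 (step 4): P = [1, 3] / [7, 8];  Q = [1, 3] / [2, 4]
  Insert 4 (step 5): P = [1, 3, 4] / [7, 8];  Q = [1, 3, 5] / [2, 4]
  Insert 5 (step 6): P = [1, 3, 4, 5] / [7, 8];  Q = [1, 3, 5, 6] / [2, 4]
  Insert 6 (step 7): P = [1, 3, 4, 5, 6] / [7, 8];  Q = [1, 3, 5, 6, 7] / [2, 4]
  Insert 2 (step 8): P = [1, 2, 4, 5, 6] / [3, 8] / [7];  Q = [1, 3, 5, 6, 7] / [2, 4] / [8]
Final shape: (5, 2, 1).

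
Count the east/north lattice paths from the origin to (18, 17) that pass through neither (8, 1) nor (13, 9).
Number of paths = 3864489816

Inclusion–exclusion. Total paths: C(35, 18) = 4537567650. Through P₁: C(9, 8)·C(26, 10) = 47805615. Through P₂: C(22, 13)·C(13, 5) = 640179540. Since P₁ is strictly southwest of P₂, a monotone path through both must visit P₁ then P₂; paths through both = C(9, 8)·C(13, 5)·C(13, 5) = 14907321. Avoid both = 4537567650 − 47805615 − 640179540 + 14907321 = 3864489816.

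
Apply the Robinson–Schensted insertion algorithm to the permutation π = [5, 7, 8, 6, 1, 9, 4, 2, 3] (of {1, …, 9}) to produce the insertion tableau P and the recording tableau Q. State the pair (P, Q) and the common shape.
P = [1, 2, 3, 9] / [4, 6, 8] / [5] / [7];  Q = [1, 2, 3, 6] / [4, 7, 9] / [5] / [8];  common shape = (4, 3, 1, 1)

Row-insert the values π_1, π_2, … into P one at a time, bumping the leftmost entry strictly greater than the inserted value down to the next row. The recording tableau Q records, in position (i, j), the step at which that cell was added to P.
  Insert 5 (step 1): P = [5];  Q = [1]
  Insert 7 (step 2): P = [5, 7];  Q = [1, 2]
  Insert 8 (step 3): P = [5, 7, 8];  Q = [1, 2, 3]
  Insert 6 (step 4): P = [5, 6, 8] / [7];  Q = [1, 2, 3] / [4]
  Insert 1 (step 5): P = [1, 6, 8] / [5] / [7];  Q = [1, 2, 3] / [4] / [5]
  Insert 9 (step 6): P = [1, 6, 8, 9] / [5] / [7];  Q = [1, 2, 3, 6] / [4] / [5]
  Insert 4 (step 7): P = [1, 4, 8, 9] / [5, 6] / [7];  Q = [1, 2, 3, 6] / [4, 7] / [5]
  Insert 2 (step 8): P = [1, 2, 8, 9] / [4, 6] / [5] / [7];  Q = [1, 2, 3, 6] / [4, 7] / [5] / [8]
  Insert 3 (step 9): P = [1, 2, 3, 9] / [4, 6, 8] / [5] / [7];  Q = [1, 2, 3, 6] / [4, 7, 9] / [5] / [8]
Final shape: (4, 3, 1, 1).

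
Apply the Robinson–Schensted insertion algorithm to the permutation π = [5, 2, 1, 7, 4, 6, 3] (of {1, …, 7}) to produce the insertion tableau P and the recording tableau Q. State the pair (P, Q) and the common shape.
P = [1, 3, 6] / [2, 4] / [5, 7];  Q = [1, 4, 6] / [2, 5] / [3, 7];  common shape = (3, 2, 2)

Row-insert the values π_1, π_2, … into P one at a time, bumping the leftmost entry strictly greater than the inserted value down to the next row. The recording tableau Q records, in position (i, j), the step at which that cell was added to P.
  Insert 5 (step 1): P = [5];  Q = [1]
  Insert 2 (step 2): P = [2] / [5];  Q = [1] / [2]
  Insert 1 (step 3): P = [1] / [2] / [5];  Q = [1] / [2] / [3]
  Insert 7 (step 4): P = [1, 7] / [2] / [5];  Q = [1, 4] / [2] / [3]
  Insert 4 (step 5): P = [1, 4] / [2, 7] / [5];  Q = [1, 4] / [2, 5] / [3]
  Insert 6 (step 6): P = [1, 4, 6] / [2, 7] / [5];  Q = [1, 4, 6] / [2, 5] / [3]
  Insert 3 (step 7): P = [1, 3, 6] / [2, 4] / [5, 7];  Q = [1, 4, 6] / [2, 5] / [3, 7]
Final shape: (3, 2, 2).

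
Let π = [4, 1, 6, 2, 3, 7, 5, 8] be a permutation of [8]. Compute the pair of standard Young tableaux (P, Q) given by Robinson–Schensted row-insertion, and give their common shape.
P = [1, 2, 3, 5, 8] / [4, 6, 7];  Q = [1, 3, 5, 6, 8] / [2, 4, 7];  common shape = (5, 3)

Row-insert the values π_1, π_2, … into P one at a time, bumping the leftmost entry strictly greater than the inserted value down to the next row. The recording tableau Q records, in position (i, j), the step at which that cell was added to P.
  Insert 4 (step 1): P = [4];  Q = [1]
  Insert 1 (step 2): P = [1] / [4];  Q = [1] / [2]
  Insert 6 (step 3): P = [1, 6] / [4];  Q = [1, 3] / [2]
  Insert 2 (step 4): P = [1, 2] / [4, 6];  Q = [1, 3] / [2, 4]
  Insert 3 (step 5): P = [1, 2, 3] / [4, 6];  Q = [1, 3, 5] / [2, 4]
  Insert 7 (step 6): P = [1, 2, 3, 7] / [4, 6];  Q = [1, 3, 5, 6] / [2, 4]
  Insert 5 (step 7): P = [1, 2, 3, 5] / [4, 6, 7];  Q = [1, 3, 5, 6] / [2, 4, 7]
  Insert 8 (step 8): P = [1, 2, 3, 5, 8] / [4, 6, 7];  Q = [1, 3, 5, 6, 8] / [2, 4, 7]
Final shape: (5, 3).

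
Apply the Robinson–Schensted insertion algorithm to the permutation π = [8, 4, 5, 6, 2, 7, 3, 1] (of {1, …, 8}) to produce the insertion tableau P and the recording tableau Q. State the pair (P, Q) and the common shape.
P = [1, 3, 6, 7] / [2, 5] / [4] / [8];  Q = [1, 3, 4, 6] / [2, 7] / [5] / [8];  common shape = (4, 2, 1, 1)

Row-insert the values π_1, π_2, … into P one at a time, bumping the leftmost entry strictly greater than the inserted value down to the next row. The recording tableau Q records, in position (i, j), the step at which that cell was added to P.
  Insert 8 (step 1): P = [8];  Q = [1]
  Insert 4 (step 2): P = [4] / [8];  Q = [1] / [2]
  Insert 5 (step 3): P = [4, 5] / [8];  Q = [1, 3] / [2]
  Insert 6 (step 4): P = [4, 5, 6] / [8];  Q = [1, 3, 4] / [2]
  Insert 2 (step 5): P = [2, 5, 6] / [4] / [8];  Q = [1, 3, 4] / [2] / [5]
  Insert 7 (step 6): P = [2, 5, 6, 7] / [4] / [8];  Q = [1, 3, 4, 6] / [2] / [5]
  Insert 3 (step 7): P = [2, 3, 6, 7] / [4, 5] / [8];  Q = [1, 3, 4, 6] / [2, 7] / [5]
  Insert 1 (step 8): P = [1, 3, 6, 7] / [2, 5] / [4] / [8];  Q = [1, 3, 4, 6] / [2, 7] / [5] / [8]
Final shape: (4, 2, 1, 1).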